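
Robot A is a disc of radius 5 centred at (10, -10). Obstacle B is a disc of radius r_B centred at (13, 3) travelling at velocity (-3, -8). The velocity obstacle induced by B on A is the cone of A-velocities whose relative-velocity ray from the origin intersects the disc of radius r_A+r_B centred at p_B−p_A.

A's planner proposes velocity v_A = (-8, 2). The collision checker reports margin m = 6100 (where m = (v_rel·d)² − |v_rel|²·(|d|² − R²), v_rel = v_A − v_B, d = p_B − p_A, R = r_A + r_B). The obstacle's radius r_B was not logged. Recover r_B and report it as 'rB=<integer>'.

m = 6100
d = (3, 13);  v_rel = (-5, 10),  |v_rel|² = 125
v_rel×d = (-5)·(13) − (10)·(3) = -95
since m = R²·125 − (-95)²:  R² = (9025 + 6100) / 125 = 121
R = √121 = 11  ⇒  r_B = 11 − 5 = 6

rB=6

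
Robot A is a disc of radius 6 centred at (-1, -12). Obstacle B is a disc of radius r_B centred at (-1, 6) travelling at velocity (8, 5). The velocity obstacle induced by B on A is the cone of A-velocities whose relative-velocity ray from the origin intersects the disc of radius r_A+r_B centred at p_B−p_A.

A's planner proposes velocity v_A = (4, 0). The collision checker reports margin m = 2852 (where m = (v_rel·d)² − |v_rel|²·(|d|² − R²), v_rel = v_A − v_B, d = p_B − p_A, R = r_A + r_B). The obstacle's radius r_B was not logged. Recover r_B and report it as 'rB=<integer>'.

m = 2852
d = (0, 18);  v_rel = (-4, -5),  |v_rel|² = 41
v_rel×d = (-4)·(18) − (-5)·(0) = -72
since m = R²·41 − (-72)²:  R² = (5184 + 2852) / 41 = 196
R = √196 = 14  ⇒  r_B = 14 − 6 = 8

rB=8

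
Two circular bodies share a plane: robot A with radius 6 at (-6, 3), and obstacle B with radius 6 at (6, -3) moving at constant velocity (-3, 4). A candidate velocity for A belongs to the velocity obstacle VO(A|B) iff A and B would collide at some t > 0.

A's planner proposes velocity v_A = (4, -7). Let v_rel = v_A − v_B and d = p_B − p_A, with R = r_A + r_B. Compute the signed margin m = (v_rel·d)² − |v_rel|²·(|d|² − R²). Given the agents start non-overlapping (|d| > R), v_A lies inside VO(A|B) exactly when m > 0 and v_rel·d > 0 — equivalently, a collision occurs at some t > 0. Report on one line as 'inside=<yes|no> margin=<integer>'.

d = (12, -6),  |d|² = 180;  R = 6+6 = 12,  c = 180−12² = 36
v_rel = (7, -11),  |v_rel|² = 170;  v_rel·d = (7)·(12) + (-11)·(-6) = 150
170·t² − 300·t + 36 = 0  ⇒  m = 150² − 170·36 = 16380
m = 16380 > 0,  v_rel·d = 150 > 0  ⇒  inside

inside=yes margin=16380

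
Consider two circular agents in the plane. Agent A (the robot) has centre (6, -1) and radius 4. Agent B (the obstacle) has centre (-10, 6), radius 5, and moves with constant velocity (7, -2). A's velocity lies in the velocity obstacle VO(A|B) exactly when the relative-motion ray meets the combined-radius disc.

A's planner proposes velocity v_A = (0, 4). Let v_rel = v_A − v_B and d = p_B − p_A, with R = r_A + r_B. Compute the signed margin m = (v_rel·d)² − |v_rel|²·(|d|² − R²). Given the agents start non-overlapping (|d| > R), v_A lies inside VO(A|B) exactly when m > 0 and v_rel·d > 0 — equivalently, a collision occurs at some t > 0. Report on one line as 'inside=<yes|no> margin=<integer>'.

d = (-16, 7),  |d|² = 305;  R = 4+5 = 9,  c = 305−9² = 224
v_rel = (-7, 6),  |v_rel|² = 85;  v_rel·d = (-7)·(-16) + (6)·(7) = 154
85·t² − 308·t + 224 = 0  ⇒  m = 154² − 85·224 = 4676
m = 4676 > 0,  v_rel·d = 154 > 0  ⇒  inside

inside=yes margin=4676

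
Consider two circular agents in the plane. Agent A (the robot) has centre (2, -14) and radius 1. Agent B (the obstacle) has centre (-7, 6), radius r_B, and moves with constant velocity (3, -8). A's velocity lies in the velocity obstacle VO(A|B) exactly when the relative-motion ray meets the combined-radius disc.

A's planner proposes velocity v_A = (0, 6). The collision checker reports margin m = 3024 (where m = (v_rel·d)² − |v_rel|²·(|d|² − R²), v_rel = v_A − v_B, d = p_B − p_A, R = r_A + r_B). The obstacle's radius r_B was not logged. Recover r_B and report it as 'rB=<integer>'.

m = 3024
d = (-9, 20);  v_rel = (-3, 14),  |v_rel|² = 205
v_rel×d = (-3)·(20) − (14)·(-9) = 66
since m = R²·205 − 66²:  R² = (4356 + 3024) / 205 = 36
R = √36 = 6  ⇒  r_B = 6 − 1 = 5

rB=5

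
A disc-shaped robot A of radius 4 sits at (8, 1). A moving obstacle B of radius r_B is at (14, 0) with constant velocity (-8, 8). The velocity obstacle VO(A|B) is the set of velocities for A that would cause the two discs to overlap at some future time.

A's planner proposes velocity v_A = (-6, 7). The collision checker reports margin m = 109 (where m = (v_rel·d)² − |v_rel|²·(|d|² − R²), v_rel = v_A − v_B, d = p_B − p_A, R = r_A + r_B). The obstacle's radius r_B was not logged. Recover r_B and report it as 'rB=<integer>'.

m = 109
d = (6, -1);  v_rel = (2, -1),  |v_rel|² = 5
v_rel×d = (2)·(-1) − (-1)·(6) = 4
since m = R²·5 − 4²:  R² = (16 + 109) / 5 = 25
R = √25 = 5  ⇒  r_B = 5 − 4 = 1

rB=1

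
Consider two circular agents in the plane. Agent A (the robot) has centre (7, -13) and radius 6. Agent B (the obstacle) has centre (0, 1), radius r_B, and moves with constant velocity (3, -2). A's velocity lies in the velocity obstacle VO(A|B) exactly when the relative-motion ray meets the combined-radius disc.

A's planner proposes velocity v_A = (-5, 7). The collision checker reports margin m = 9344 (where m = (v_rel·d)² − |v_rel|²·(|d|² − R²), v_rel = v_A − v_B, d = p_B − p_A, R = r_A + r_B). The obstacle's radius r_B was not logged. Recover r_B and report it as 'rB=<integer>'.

m = 9344
d = (-7, 14);  v_rel = (-8, 9),  |v_rel|² = 145
v_rel×d = (-8)·(14) − (9)·(-7) = -49
since m = R²·145 − (-49)²:  R² = (2401 + 9344) / 145 = 81
R = √81 = 9  ⇒  r_B = 9 − 6 = 3

rB=3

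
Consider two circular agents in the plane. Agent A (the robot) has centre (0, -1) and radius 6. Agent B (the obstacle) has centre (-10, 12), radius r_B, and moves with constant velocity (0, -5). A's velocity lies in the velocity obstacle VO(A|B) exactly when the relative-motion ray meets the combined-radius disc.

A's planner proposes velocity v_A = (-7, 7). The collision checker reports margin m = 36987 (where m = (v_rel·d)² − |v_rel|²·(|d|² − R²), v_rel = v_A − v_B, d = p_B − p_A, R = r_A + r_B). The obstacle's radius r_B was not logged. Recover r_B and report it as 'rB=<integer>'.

m = 36987
d = (-10, 13);  v_rel = (-7, 12),  |v_rel|² = 193
v_rel×d = (-7)·(13) − (12)·(-10) = 29
since m = R²·193 − 29²:  R² = (841 + 36987) / 193 = 196
R = √196 = 14  ⇒  r_B = 14 − 6 = 8

rB=8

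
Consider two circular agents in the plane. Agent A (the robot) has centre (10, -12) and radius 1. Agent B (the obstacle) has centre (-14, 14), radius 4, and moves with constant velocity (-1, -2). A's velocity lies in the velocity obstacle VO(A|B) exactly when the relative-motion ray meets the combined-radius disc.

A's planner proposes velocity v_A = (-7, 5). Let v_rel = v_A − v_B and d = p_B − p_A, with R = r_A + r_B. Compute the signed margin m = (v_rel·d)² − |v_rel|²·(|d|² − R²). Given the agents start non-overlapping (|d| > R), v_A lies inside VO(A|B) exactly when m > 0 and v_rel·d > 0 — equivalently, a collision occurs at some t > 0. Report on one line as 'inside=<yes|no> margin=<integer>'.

d = (-24, 26),  |d|² = 1252;  R = 1+4 = 5,  c = 1252−5² = 1227
v_rel = (-6, 7),  |v_rel|² = 85;  v_rel·d = (-6)·(-24) + (7)·(26) = 326
85·t² − 652·t + 1227 = 0  ⇒  m = 326² − 85·1227 = 1981
m = 1981 > 0,  v_rel·d = 326 > 0  ⇒  inside

inside=yes margin=1981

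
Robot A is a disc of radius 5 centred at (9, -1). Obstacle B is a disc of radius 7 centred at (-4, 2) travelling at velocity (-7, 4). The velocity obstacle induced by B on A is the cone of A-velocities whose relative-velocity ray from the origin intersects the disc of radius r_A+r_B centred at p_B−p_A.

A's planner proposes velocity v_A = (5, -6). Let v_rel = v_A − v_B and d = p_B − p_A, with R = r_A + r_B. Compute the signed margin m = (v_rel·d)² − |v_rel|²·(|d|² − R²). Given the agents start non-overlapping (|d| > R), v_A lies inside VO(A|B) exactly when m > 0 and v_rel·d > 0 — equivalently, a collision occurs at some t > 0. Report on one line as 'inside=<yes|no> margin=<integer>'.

d = (-13, 3),  |d|² = 178;  R = 5+7 = 12,  c = 178−12² = 34
v_rel = (12, -10),  |v_rel|² = 244;  v_rel·d = (12)·(-13) + (-10)·(3) = -186
244·t² + 372·t + 34 = 0  ⇒  m = (-186)² − 244·34 = 26300
m = 26300 > 0,  v_rel·d = -186 < 0  ⇒  outside

inside=no margin=26300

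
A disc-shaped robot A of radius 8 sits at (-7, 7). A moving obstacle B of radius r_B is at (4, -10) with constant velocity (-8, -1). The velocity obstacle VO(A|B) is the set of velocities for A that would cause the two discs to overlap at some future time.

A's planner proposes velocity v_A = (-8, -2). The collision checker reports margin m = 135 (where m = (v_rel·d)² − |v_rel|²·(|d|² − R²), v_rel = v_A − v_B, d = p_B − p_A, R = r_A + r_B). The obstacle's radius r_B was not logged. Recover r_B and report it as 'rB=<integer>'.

m = 135
d = (11, -17);  v_rel = (0, -1),  |v_rel|² = 1
v_rel×d = (0)·(-17) − (-1)·(11) = 11
since m = R²·1 − 11²:  R² = (121 + 135) / 1 = 256
R = √256 = 16  ⇒  r_B = 16 − 8 = 8

rB=8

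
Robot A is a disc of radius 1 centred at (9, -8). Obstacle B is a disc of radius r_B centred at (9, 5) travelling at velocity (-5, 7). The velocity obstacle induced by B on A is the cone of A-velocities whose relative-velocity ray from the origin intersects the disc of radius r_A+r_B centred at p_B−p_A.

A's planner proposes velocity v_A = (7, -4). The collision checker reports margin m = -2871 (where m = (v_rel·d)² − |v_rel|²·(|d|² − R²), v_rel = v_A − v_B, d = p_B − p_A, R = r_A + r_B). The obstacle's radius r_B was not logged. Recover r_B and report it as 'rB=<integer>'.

m = -2871
d = (0, 13);  v_rel = (12, -11),  |v_rel|² = 265
v_rel×d = (12)·(13) − (-11)·(0) = 156
since m = R²·265 − 156²:  R² = (24336 + -2871) / 265 = 81
R = √81 = 9  ⇒  r_B = 9 − 1 = 8

rB=8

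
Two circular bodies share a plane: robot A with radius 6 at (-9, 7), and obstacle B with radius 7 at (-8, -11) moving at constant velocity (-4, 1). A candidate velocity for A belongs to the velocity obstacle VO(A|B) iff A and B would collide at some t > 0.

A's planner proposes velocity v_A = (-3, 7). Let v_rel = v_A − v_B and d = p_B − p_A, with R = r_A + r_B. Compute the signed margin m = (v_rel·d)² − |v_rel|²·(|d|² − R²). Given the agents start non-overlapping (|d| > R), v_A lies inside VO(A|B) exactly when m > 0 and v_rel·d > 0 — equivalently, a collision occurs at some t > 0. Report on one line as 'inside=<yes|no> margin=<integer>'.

d = (1, -18),  |d|² = 325;  R = 6+7 = 13,  c = 325−13² = 156
v_rel = (1, 6),  |v_rel|² = 37;  v_rel·d = (1)·(1) + (6)·(-18) = -107
37·t² + 214·t + 156 = 0  ⇒  m = (-107)² − 37·156 = 5677
m = 5677 > 0,  v_rel·d = -107 < 0  ⇒  outside

inside=no margin=5677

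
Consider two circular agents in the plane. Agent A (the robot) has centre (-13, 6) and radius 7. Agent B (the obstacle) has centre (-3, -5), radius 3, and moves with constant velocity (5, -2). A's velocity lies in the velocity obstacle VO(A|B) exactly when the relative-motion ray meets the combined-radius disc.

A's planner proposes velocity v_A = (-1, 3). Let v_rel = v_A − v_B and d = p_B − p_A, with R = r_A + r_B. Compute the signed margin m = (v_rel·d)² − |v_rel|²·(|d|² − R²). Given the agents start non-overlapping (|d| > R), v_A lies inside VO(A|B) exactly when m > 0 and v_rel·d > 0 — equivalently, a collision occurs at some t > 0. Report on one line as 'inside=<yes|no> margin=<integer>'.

d = (10, -11),  |d|² = 221;  R = 7+3 = 10,  c = 221−10² = 121
v_rel = (-6, 5),  |v_rel|² = 61;  v_rel·d = (-6)·(10) + (5)·(-11) = -115
61·t² + 230·t + 121 = 0  ⇒  m = (-115)² − 61·121 = 5844
m = 5844 > 0,  v_rel·d = -115 < 0  ⇒  outside

inside=no margin=5844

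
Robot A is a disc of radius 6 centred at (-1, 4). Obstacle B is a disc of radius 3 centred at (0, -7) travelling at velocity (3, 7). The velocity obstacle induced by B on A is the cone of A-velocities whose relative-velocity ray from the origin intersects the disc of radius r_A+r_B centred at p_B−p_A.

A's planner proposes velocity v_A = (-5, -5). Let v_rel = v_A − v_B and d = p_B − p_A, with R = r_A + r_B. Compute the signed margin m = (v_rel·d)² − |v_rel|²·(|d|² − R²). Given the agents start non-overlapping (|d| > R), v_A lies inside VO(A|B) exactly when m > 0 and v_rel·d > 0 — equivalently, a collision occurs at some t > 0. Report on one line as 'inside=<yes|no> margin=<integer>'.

d = (1, -11),  |d|² = 122;  R = 6+3 = 9,  c = 122−9² = 41
v_rel = (-8, -12),  |v_rel|² = 208;  v_rel·d = (-8)·(1) + (-12)·(-11) = 124
208·t² − 248·t + 41 = 0  ⇒  m = 124² − 208·41 = 6848
m = 6848 > 0,  v_rel·d = 124 > 0  ⇒  inside

inside=yes margin=6848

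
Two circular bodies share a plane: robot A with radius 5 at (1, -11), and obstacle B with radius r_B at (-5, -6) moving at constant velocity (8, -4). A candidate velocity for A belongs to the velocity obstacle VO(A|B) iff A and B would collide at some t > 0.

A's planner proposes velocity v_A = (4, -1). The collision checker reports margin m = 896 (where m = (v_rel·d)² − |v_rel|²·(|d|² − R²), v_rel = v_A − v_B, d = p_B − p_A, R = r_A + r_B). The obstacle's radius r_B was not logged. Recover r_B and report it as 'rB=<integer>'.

m = 896
d = (-6, 5);  v_rel = (-4, 3),  |v_rel|² = 25
v_rel×d = (-4)·(5) − (3)·(-6) = -2
since m = R²·25 − (-2)²:  R² = (4 + 896) / 25 = 36
R = √36 = 6  ⇒  r_B = 6 − 5 = 1

rB=1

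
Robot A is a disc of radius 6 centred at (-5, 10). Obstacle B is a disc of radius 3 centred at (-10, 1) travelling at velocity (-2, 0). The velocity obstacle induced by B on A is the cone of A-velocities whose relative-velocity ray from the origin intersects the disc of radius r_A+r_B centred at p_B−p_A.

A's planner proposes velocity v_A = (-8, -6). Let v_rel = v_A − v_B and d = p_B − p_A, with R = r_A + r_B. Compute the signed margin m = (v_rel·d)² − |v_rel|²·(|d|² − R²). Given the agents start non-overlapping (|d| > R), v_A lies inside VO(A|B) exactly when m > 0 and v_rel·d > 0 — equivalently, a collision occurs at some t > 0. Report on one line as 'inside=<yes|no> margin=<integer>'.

d = (-5, -9),  |d|² = 106;  R = 6+3 = 9,  c = 106−9² = 25
v_rel = (-6, -6),  |v_rel|² = 72;  v_rel·d = (-6)·(-5) + (-6)·(-9) = 84
72·t² − 168·t + 25 = 0  ⇒  m = 84² − 72·25 = 5256
m = 5256 > 0,  v_rel·d = 84 > 0  ⇒  inside

inside=yes margin=5256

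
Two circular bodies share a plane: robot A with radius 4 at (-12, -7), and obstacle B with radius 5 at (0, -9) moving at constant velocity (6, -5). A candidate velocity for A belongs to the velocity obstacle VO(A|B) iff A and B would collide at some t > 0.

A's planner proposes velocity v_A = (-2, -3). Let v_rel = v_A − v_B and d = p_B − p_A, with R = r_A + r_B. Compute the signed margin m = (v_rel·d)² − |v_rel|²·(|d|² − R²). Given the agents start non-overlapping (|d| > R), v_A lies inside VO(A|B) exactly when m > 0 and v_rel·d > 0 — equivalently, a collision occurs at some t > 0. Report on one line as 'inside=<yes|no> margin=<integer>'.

d = (12, -2),  |d|² = 148;  R = 4+5 = 9,  c = 148−9² = 67
v_rel = (-8, 2),  |v_rel|² = 68;  v_rel·d = (-8)·(12) + (2)·(-2) = -100
68·t² + 200·t + 67 = 0  ⇒  m = (-100)² − 68·67 = 5444
m = 5444 > 0,  v_rel·d = -100 < 0  ⇒  outside

inside=no margin=5444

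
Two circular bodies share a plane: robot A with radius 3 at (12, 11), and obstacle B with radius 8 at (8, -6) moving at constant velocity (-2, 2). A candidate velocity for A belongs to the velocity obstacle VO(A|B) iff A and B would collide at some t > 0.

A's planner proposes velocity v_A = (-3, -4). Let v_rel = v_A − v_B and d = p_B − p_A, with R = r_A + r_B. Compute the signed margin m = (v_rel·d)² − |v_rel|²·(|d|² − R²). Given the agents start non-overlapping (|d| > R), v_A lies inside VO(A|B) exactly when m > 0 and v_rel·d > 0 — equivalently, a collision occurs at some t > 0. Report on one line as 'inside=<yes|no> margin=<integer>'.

d = (-4, -17),  |d|² = 305;  R = 3+8 = 11,  c = 305−11² = 184
v_rel = (-1, -6),  |v_rel|² = 37;  v_rel·d = (-1)·(-4) + (-6)·(-17) = 106
37·t² − 212·t + 184 = 0  ⇒  m = 106² − 37·184 = 4428
m = 4428 > 0,  v_rel·d = 106 > 0  ⇒  inside

inside=yes margin=4428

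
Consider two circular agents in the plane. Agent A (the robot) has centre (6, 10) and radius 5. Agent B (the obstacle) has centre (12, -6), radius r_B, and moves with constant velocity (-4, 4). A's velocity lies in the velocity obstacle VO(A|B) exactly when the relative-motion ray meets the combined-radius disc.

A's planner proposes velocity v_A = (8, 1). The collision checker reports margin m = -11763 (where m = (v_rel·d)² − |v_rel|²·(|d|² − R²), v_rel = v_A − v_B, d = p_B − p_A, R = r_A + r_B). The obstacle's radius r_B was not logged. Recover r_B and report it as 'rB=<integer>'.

m = -11763
d = (6, -16);  v_rel = (12, -3),  |v_rel|² = 153
v_rel×d = (12)·(-16) − (-3)·(6) = -174
since m = R²·153 − (-174)²:  R² = (30276 + -11763) / 153 = 121
R = √121 = 11  ⇒  r_B = 11 − 5 = 6

rB=6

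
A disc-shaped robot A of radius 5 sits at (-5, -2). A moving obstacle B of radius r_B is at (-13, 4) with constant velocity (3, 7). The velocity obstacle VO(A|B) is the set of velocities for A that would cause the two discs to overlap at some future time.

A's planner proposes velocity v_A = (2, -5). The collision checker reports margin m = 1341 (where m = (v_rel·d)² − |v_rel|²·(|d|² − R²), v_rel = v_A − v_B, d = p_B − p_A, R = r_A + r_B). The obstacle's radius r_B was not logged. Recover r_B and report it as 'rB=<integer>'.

m = 1341
d = (-8, 6);  v_rel = (-1, -12),  |v_rel|² = 145
v_rel×d = (-1)·(6) − (-12)·(-8) = -102
since m = R²·145 − (-102)²:  R² = (10404 + 1341) / 145 = 81
R = √81 = 9  ⇒  r_B = 9 − 5 = 4

rB=4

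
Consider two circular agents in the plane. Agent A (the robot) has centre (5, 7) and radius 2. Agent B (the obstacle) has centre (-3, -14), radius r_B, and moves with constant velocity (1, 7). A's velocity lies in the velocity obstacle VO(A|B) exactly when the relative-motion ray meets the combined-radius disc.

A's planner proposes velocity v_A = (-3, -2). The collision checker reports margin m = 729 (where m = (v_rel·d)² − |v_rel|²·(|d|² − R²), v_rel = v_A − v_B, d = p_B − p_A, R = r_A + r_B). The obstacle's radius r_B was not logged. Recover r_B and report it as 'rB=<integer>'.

m = 729
d = (-8, -21);  v_rel = (-4, -9),  |v_rel|² = 97
v_rel×d = (-4)·(-21) − (-9)·(-8) = 12
since m = R²·97 − 12²:  R² = (144 + 729) / 97 = 9
R = √9 = 3  ⇒  r_B = 3 − 2 = 1

rB=1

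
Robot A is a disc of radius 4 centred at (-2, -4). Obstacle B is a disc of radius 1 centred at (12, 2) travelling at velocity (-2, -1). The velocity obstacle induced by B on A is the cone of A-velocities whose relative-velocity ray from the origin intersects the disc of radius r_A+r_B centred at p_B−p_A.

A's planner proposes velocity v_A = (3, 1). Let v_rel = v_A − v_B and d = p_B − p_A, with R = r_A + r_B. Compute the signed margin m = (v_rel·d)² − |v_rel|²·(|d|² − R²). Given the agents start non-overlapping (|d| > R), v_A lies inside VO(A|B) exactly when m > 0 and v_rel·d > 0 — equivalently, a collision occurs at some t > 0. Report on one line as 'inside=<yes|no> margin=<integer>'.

d = (14, 6),  |d|² = 232;  R = 4+1 = 5,  c = 232−5² = 207
v_rel = (5, 2),  |v_rel|² = 29;  v_rel·d = (5)·(14) + (2)·(6) = 82
29·t² − 164·t + 207 = 0  ⇒  m = 82² − 29·207 = 721
m = 721 > 0,  v_rel·d = 82 > 0  ⇒  inside

inside=yes margin=721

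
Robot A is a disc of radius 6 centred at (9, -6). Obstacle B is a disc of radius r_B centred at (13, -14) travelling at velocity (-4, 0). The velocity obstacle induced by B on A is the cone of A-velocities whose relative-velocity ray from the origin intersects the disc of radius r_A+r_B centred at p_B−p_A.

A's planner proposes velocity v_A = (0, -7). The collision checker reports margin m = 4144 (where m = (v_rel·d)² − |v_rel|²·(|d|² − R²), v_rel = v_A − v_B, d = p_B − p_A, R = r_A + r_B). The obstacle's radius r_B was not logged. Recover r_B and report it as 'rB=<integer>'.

m = 4144
d = (4, -8);  v_rel = (4, -7),  |v_rel|² = 65
v_rel×d = (4)·(-8) − (-7)·(4) = -4
since m = R²·65 − (-4)²:  R² = (16 + 4144) / 65 = 64
R = √64 = 8  ⇒  r_B = 8 − 6 = 2

rB=2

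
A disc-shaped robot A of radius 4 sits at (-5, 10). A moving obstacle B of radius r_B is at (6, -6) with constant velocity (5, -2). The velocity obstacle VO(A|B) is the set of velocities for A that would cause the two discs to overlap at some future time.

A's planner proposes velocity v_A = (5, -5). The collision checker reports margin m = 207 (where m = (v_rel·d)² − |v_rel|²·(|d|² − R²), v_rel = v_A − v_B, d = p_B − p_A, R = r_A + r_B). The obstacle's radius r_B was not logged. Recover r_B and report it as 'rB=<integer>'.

m = 207
d = (11, -16);  v_rel = (0, -3),  |v_rel|² = 9
v_rel×d = (0)·(-16) − (-3)·(11) = 33
since m = R²·9 − 33²:  R² = (1089 + 207) / 9 = 144
R = √144 = 12  ⇒  r_B = 12 − 4 = 8

rB=8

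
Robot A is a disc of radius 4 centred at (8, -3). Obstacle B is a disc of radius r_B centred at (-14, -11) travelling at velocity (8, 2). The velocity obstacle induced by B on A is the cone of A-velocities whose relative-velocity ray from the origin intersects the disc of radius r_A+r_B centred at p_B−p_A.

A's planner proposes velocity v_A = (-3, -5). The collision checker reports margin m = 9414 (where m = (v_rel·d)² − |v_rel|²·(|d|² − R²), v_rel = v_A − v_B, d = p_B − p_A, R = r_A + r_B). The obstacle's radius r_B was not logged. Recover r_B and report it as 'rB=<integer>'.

m = 9414
d = (-22, -8);  v_rel = (-11, -7),  |v_rel|² = 170
v_rel×d = (-11)·(-8) − (-7)·(-22) = -66
since m = R²·170 − (-66)²:  R² = (4356 + 9414) / 170 = 81
R = √81 = 9  ⇒  r_B = 9 − 4 = 5

rB=5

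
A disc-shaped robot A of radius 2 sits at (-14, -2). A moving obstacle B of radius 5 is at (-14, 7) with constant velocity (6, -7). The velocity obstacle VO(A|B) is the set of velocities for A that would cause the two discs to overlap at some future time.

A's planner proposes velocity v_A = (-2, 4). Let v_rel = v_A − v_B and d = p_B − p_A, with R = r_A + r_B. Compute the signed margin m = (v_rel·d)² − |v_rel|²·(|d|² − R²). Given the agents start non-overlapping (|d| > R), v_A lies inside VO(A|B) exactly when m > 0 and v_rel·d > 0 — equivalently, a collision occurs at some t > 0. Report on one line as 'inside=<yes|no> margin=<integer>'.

d = (0, 9),  |d|² = 81;  R = 2+5 = 7,  c = 81−7² = 32
v_rel = (-8, 11),  |v_rel|² = 185;  v_rel·d = (-8)·(0) + (11)·(9) = 99
185·t² − 198·t + 32 = 0  ⇒  m = 99² − 185·32 = 3881
m = 3881 > 0,  v_rel·d = 99 > 0  ⇒  inside

inside=yes margin=3881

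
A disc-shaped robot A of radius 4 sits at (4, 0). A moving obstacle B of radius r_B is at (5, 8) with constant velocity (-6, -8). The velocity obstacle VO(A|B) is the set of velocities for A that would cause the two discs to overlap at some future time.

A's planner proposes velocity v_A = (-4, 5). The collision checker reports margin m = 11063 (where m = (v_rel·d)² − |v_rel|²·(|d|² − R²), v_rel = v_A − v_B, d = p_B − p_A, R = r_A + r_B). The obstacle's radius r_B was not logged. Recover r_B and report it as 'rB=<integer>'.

m = 11063
d = (1, 8);  v_rel = (2, 13),  |v_rel|² = 173
v_rel×d = (2)·(8) − (13)·(1) = 3
since m = R²·173 − 3²:  R² = (9 + 11063) / 173 = 64
R = √64 = 8  ⇒  r_B = 8 − 4 = 4

rB=4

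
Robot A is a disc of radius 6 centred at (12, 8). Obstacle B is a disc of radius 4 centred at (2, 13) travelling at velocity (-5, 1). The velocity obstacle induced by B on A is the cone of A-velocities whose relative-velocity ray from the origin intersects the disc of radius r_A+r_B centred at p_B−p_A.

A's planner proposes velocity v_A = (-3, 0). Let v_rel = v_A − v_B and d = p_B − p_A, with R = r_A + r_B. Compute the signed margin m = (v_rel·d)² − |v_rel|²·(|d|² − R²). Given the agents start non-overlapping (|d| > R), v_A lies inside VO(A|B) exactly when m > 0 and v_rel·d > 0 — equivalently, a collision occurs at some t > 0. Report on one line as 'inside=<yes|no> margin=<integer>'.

d = (-10, 5),  |d|² = 125;  R = 6+4 = 10,  c = 125−10² = 25
v_rel = (2, -1),  |v_rel|² = 5;  v_rel·d = (2)·(-10) + (-1)·(5) = -25
5·t² + 50·t + 25 = 0  ⇒  m = (-25)² − 5·25 = 500
m = 500 > 0,  v_rel·d = -25 < 0  ⇒  outside

inside=no margin=500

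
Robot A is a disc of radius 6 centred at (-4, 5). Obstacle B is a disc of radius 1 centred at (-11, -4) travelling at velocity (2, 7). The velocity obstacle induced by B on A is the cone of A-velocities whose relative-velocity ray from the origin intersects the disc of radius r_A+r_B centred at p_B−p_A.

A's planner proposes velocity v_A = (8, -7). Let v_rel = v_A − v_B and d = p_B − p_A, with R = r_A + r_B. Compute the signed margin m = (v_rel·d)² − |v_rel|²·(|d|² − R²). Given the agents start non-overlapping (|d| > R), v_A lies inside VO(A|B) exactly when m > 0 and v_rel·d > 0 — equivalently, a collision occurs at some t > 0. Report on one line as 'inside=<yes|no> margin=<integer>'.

d = (-7, -9),  |d|² = 130;  R = 6+1 = 7,  c = 130−7² = 81
v_rel = (6, -14),  |v_rel|² = 232;  v_rel·d = (6)·(-7) + (-14)·(-9) = 84
232·t² − 168·t + 81 = 0  ⇒  m = 84² − 232·81 = -11736
m = -11736 < 0,  v_rel·d = 84 > 0  ⇒  outside

inside=no margin=-11736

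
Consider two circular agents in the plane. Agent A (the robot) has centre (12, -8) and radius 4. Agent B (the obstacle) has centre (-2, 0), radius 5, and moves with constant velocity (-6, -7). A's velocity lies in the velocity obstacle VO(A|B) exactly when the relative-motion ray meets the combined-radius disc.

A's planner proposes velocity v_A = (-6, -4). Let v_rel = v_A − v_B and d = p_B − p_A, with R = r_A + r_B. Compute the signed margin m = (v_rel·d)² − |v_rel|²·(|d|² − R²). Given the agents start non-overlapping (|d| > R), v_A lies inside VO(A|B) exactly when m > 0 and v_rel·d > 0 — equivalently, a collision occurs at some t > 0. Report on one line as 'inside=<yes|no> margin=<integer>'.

d = (-14, 8),  |d|² = 260;  R = 4+5 = 9,  c = 260−9² = 179
v_rel = (0, 3),  |v_rel|² = 9;  v_rel·d = (0)·(-14) + (3)·(8) = 24
9·t² − 48·t + 179 = 0  ⇒  m = 24² − 9·179 = -1035
m = -1035 < 0,  v_rel·d = 24 > 0  ⇒  outside

inside=no margin=-1035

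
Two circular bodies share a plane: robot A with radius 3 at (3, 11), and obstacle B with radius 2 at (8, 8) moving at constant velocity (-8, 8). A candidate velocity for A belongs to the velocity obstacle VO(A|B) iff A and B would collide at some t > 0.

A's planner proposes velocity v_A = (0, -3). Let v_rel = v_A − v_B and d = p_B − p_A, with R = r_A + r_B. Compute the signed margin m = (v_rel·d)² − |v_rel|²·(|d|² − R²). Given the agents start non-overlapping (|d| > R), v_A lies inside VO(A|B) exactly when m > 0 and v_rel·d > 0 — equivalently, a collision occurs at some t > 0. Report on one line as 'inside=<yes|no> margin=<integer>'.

d = (5, -3),  |d|² = 34;  R = 3+2 = 5,  c = 34−5² = 9
v_rel = (8, -11),  |v_rel|² = 185;  v_rel·d = (8)·(5) + (-11)·(-3) = 73
185·t² − 146·t + 9 = 0  ⇒  m = 73² − 185·9 = 3664
m = 3664 > 0,  v_rel·d = 73 > 0  ⇒  inside

inside=yes margin=3664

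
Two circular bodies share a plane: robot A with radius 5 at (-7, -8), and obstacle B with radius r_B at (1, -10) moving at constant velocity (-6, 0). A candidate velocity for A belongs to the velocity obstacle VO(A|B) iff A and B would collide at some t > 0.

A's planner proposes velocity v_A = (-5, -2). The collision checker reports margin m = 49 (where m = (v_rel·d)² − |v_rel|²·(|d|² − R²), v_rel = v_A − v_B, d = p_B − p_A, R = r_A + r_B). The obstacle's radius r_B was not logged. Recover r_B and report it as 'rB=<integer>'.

m = 49
d = (8, -2);  v_rel = (1, -2),  |v_rel|² = 5
v_rel×d = (1)·(-2) − (-2)·(8) = 14
since m = R²·5 − 14²:  R² = (196 + 49) / 5 = 49
R = √49 = 7  ⇒  r_B = 7 − 5 = 2

rB=2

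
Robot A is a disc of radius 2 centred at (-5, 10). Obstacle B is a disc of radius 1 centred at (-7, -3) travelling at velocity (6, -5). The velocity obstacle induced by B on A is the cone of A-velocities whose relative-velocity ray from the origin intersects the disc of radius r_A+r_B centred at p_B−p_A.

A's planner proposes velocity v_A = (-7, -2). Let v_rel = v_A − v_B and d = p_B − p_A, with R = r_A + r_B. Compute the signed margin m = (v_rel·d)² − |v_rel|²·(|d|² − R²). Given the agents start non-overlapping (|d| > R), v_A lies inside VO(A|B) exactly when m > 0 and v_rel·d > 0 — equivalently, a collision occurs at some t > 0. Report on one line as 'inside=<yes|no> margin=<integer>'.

d = (-2, -13),  |d|² = 173;  R = 2+1 = 3,  c = 173−3² = 164
v_rel = (-13, 3),  |v_rel|² = 178;  v_rel·d = (-13)·(-2) + (3)·(-13) = -13
178·t² + 26·t + 164 = 0  ⇒  m = (-13)² − 178·164 = -29023
m = -29023 < 0,  v_rel·d = -13 < 0  ⇒  outside

inside=no margin=-29023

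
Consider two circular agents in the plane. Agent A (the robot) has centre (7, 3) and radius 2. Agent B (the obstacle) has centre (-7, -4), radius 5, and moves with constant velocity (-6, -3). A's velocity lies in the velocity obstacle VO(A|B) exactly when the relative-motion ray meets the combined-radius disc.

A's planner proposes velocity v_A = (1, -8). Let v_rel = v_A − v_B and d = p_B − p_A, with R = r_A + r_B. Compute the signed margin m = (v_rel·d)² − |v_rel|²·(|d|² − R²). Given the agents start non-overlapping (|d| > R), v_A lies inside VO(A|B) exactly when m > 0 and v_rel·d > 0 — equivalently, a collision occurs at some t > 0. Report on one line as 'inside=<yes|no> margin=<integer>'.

d = (-14, -7),  |d|² = 245;  R = 2+5 = 7,  c = 245−7² = 196
v_rel = (7, -5),  |v_rel|² = 74;  v_rel·d = (7)·(-14) + (-5)·(-7) = -63
74·t² + 126·t + 196 = 0  ⇒  m = (-63)² − 74·196 = -10535
m = -10535 < 0,  v_rel·d = -63 < 0  ⇒  outside

inside=no margin=-10535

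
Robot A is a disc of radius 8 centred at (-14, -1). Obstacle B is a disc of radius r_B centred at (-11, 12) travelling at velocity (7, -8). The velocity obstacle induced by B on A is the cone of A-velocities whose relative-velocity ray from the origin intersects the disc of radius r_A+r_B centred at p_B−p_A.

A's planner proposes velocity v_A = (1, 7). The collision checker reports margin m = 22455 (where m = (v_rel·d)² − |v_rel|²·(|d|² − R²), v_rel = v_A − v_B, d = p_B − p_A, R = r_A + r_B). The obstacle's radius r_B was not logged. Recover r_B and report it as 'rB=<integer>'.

m = 22455
d = (3, 13);  v_rel = (-6, 15),  |v_rel|² = 261
v_rel×d = (-6)·(13) − (15)·(3) = -123
since m = R²·261 − (-123)²:  R² = (15129 + 22455) / 261 = 144
R = √144 = 12  ⇒  r_B = 12 − 8 = 4

rB=4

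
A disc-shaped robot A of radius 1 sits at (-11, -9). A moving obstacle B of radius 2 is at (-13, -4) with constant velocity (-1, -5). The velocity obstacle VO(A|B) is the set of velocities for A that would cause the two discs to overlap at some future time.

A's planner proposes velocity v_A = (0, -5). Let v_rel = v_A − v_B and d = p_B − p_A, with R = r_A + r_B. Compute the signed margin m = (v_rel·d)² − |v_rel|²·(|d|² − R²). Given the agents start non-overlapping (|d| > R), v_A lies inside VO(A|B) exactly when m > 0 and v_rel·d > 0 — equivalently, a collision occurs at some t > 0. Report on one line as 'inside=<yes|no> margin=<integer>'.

d = (-2, 5),  |d|² = 29;  R = 1+2 = 3,  c = 29−3² = 20
v_rel = (1, 0),  |v_rel|² = 1;  v_rel·d = (1)·(-2) + (0)·(5) = -2
1·t² + 4·t + 20 = 0  ⇒  m = (-2)² − 1·20 = -16
m = -16 < 0,  v_rel·d = -2 < 0  ⇒  outside

inside=no margin=-16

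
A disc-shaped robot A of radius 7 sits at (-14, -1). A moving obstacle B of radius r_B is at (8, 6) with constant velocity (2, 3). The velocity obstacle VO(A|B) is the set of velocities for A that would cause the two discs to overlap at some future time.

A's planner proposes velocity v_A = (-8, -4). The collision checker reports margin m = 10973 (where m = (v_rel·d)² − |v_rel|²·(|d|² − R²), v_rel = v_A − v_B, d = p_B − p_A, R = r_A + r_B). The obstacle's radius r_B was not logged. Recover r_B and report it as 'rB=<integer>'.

m = 10973
d = (22, 7);  v_rel = (-10, -7),  |v_rel|² = 149
v_rel×d = (-10)·(7) − (-7)·(22) = 84
since m = R²·149 − 84²:  R² = (7056 + 10973) / 149 = 121
R = √121 = 11  ⇒  r_B = 11 − 7 = 4

rB=4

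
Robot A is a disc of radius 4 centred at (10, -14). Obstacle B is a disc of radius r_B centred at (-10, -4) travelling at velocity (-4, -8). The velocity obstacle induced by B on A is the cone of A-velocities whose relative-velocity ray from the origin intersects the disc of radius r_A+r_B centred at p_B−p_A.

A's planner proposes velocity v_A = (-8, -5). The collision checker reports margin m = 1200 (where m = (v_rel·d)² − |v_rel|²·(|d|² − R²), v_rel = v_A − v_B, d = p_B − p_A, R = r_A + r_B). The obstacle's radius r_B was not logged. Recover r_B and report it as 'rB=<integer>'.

m = 1200
d = (-20, 10);  v_rel = (-4, 3),  |v_rel|² = 25
v_rel×d = (-4)·(10) − (3)·(-20) = 20
since m = R²·25 − 20²:  R² = (400 + 1200) / 25 = 64
R = √64 = 8  ⇒  r_B = 8 − 4 = 4

rB=4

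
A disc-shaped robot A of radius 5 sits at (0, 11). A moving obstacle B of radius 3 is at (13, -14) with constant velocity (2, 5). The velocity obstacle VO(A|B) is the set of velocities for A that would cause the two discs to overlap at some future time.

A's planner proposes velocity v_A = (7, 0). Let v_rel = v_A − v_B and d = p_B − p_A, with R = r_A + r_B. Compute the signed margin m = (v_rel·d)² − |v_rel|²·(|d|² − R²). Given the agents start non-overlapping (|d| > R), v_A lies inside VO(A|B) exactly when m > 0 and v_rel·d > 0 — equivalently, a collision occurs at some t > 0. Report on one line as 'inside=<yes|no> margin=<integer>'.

d = (13, -25),  |d|² = 794;  R = 5+3 = 8,  c = 794−8² = 730
v_rel = (5, -5),  |v_rel|² = 50;  v_rel·d = (5)·(13) + (-5)·(-25) = 190
50·t² − 380·t + 730 = 0  ⇒  m = 190² − 50·730 = -400
m = -400 < 0,  v_rel·d = 190 > 0  ⇒  outside

inside=no margin=-400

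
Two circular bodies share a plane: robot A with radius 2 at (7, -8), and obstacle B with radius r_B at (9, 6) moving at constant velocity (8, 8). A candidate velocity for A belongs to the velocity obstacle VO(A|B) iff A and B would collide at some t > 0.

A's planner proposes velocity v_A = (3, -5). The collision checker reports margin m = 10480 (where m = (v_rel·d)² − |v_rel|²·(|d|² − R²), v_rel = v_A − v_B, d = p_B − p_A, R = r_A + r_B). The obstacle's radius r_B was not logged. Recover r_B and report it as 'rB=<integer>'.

m = 10480
d = (2, 14);  v_rel = (-5, -13),  |v_rel|² = 194
v_rel×d = (-5)·(14) − (-13)·(2) = -44
since m = R²·194 − (-44)²:  R² = (1936 + 10480) / 194 = 64
R = √64 = 8  ⇒  r_B = 8 − 2 = 6

rB=6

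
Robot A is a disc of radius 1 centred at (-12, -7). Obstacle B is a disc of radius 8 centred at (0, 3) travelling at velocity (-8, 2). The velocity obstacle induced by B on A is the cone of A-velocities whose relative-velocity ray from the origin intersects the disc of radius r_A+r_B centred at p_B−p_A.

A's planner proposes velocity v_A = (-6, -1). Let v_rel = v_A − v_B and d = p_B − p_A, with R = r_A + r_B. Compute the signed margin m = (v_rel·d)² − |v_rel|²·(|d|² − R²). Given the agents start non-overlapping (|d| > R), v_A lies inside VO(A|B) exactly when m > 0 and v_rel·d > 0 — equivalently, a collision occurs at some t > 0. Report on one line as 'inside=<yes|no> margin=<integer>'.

d = (12, 10),  |d|² = 244;  R = 1+8 = 9,  c = 244−9² = 163
v_rel = (2, -3),  |v_rel|² = 13;  v_rel·d = (2)·(12) + (-3)·(10) = -6
13·t² + 12·t + 163 = 0  ⇒  m = (-6)² − 13·163 = -2083
m = -2083 < 0,  v_rel·d = -6 < 0  ⇒  outside

inside=no margin=-2083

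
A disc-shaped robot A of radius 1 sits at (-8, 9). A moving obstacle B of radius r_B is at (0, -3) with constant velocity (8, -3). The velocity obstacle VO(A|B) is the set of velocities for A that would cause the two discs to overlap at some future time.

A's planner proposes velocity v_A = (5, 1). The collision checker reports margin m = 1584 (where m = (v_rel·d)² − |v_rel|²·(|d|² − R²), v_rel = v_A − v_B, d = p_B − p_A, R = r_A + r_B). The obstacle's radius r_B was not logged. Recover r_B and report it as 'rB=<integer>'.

m = 1584
d = (8, -12);  v_rel = (-3, 4),  |v_rel|² = 25
v_rel×d = (-3)·(-12) − (4)·(8) = 4
since m = R²·25 − 4²:  R² = (16 + 1584) / 25 = 64
R = √64 = 8  ⇒  r_B = 8 − 1 = 7

rB=7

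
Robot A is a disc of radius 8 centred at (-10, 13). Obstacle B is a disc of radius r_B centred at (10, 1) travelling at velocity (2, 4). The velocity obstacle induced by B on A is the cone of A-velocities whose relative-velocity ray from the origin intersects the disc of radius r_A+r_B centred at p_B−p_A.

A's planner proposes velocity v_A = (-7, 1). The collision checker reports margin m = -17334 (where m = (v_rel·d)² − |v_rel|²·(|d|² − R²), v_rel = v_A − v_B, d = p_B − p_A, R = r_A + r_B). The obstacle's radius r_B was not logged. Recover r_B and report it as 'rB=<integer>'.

m = -17334
d = (20, -12);  v_rel = (-9, -3),  |v_rel|² = 90
v_rel×d = (-9)·(-12) − (-3)·(20) = 168
since m = R²·90 − 168²:  R² = (28224 + -17334) / 90 = 121
R = √121 = 11  ⇒  r_B = 11 − 8 = 3

rB=3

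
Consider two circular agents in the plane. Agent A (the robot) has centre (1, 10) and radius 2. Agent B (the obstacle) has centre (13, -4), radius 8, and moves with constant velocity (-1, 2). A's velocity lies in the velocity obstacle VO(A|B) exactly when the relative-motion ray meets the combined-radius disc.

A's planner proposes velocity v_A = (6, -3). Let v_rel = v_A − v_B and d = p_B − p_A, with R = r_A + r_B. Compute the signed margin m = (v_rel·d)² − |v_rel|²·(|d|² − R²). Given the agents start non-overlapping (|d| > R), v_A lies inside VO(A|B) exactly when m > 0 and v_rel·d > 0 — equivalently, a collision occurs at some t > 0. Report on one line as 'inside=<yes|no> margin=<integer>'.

d = (12, -14),  |d|² = 340;  R = 2+8 = 10,  c = 340−10² = 240
v_rel = (7, -5),  |v_rel|² = 74;  v_rel·d = (7)·(12) + (-5)·(-14) = 154
74·t² − 308·t + 240 = 0  ⇒  m = 154² − 74·240 = 5956
m = 5956 > 0,  v_rel·d = 154 > 0  ⇒  inside

inside=yes margin=5956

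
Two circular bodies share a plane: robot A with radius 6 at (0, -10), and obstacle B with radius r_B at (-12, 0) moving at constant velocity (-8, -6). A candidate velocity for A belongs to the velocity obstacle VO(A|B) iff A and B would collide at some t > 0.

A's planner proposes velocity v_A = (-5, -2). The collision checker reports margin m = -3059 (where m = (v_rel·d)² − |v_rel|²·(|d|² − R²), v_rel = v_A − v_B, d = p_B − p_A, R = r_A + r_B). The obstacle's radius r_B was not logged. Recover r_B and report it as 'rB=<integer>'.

m = -3059
d = (-12, 10);  v_rel = (3, 4),  |v_rel|² = 25
v_rel×d = (3)·(10) − (4)·(-12) = 78
since m = R²·25 − 78²:  R² = (6084 + -3059) / 25 = 121
R = √121 = 11  ⇒  r_B = 11 − 6 = 5

rB=5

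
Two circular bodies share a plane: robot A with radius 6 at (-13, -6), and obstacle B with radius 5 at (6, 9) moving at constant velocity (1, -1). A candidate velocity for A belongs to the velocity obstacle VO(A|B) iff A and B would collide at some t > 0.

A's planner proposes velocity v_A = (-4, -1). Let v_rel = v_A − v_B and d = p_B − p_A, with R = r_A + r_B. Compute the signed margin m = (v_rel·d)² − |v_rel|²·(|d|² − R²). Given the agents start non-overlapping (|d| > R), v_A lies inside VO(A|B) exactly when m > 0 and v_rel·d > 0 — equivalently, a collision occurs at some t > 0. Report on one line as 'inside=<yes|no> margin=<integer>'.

d = (19, 15),  |d|² = 586;  R = 6+5 = 11,  c = 586−11² = 465
v_rel = (-5, 0),  |v_rel|² = 25;  v_rel·d = (-5)·(19) + (0)·(15) = -95
25·t² + 190·t + 465 = 0  ⇒  m = (-95)² − 25·465 = -2600
m = -2600 < 0,  v_rel·d = -95 < 0  ⇒  outside

inside=no margin=-2600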